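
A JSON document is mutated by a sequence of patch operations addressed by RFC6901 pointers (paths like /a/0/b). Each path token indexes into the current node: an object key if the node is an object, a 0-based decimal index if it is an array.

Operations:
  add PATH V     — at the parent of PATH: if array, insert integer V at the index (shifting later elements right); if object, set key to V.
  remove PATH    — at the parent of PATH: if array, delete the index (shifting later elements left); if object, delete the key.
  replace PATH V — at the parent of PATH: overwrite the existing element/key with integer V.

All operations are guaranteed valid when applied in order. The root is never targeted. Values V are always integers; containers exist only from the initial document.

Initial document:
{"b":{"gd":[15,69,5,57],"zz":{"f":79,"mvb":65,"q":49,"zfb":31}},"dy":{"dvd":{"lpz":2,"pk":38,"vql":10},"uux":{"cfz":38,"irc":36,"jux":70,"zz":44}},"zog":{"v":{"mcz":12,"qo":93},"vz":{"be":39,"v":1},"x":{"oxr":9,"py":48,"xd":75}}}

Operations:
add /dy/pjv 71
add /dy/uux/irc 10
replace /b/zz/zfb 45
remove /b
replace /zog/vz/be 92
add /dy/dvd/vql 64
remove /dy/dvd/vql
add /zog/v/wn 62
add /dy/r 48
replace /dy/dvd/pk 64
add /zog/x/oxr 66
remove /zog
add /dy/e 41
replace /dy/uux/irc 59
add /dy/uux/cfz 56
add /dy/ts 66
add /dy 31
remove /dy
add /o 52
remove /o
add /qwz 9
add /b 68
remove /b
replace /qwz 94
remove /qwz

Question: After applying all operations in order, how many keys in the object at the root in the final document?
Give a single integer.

Answer: 0

Derivation:
After op 1 (add /dy/pjv 71): {"b":{"gd":[15,69,5,57],"zz":{"f":79,"mvb":65,"q":49,"zfb":31}},"dy":{"dvd":{"lpz":2,"pk":38,"vql":10},"pjv":71,"uux":{"cfz":38,"irc":36,"jux":70,"zz":44}},"zog":{"v":{"mcz":12,"qo":93},"vz":{"be":39,"v":1},"x":{"oxr":9,"py":48,"xd":75}}}
After op 2 (add /dy/uux/irc 10): {"b":{"gd":[15,69,5,57],"zz":{"f":79,"mvb":65,"q":49,"zfb":31}},"dy":{"dvd":{"lpz":2,"pk":38,"vql":10},"pjv":71,"uux":{"cfz":38,"irc":10,"jux":70,"zz":44}},"zog":{"v":{"mcz":12,"qo":93},"vz":{"be":39,"v":1},"x":{"oxr":9,"py":48,"xd":75}}}
After op 3 (replace /b/zz/zfb 45): {"b":{"gd":[15,69,5,57],"zz":{"f":79,"mvb":65,"q":49,"zfb":45}},"dy":{"dvd":{"lpz":2,"pk":38,"vql":10},"pjv":71,"uux":{"cfz":38,"irc":10,"jux":70,"zz":44}},"zog":{"v":{"mcz":12,"qo":93},"vz":{"be":39,"v":1},"x":{"oxr":9,"py":48,"xd":75}}}
After op 4 (remove /b): {"dy":{"dvd":{"lpz":2,"pk":38,"vql":10},"pjv":71,"uux":{"cfz":38,"irc":10,"jux":70,"zz":44}},"zog":{"v":{"mcz":12,"qo":93},"vz":{"be":39,"v":1},"x":{"oxr":9,"py":48,"xd":75}}}
After op 5 (replace /zog/vz/be 92): {"dy":{"dvd":{"lpz":2,"pk":38,"vql":10},"pjv":71,"uux":{"cfz":38,"irc":10,"jux":70,"zz":44}},"zog":{"v":{"mcz":12,"qo":93},"vz":{"be":92,"v":1},"x":{"oxr":9,"py":48,"xd":75}}}
After op 6 (add /dy/dvd/vql 64): {"dy":{"dvd":{"lpz":2,"pk":38,"vql":64},"pjv":71,"uux":{"cfz":38,"irc":10,"jux":70,"zz":44}},"zog":{"v":{"mcz":12,"qo":93},"vz":{"be":92,"v":1},"x":{"oxr":9,"py":48,"xd":75}}}
After op 7 (remove /dy/dvd/vql): {"dy":{"dvd":{"lpz":2,"pk":38},"pjv":71,"uux":{"cfz":38,"irc":10,"jux":70,"zz":44}},"zog":{"v":{"mcz":12,"qo":93},"vz":{"be":92,"v":1},"x":{"oxr":9,"py":48,"xd":75}}}
After op 8 (add /zog/v/wn 62): {"dy":{"dvd":{"lpz":2,"pk":38},"pjv":71,"uux":{"cfz":38,"irc":10,"jux":70,"zz":44}},"zog":{"v":{"mcz":12,"qo":93,"wn":62},"vz":{"be":92,"v":1},"x":{"oxr":9,"py":48,"xd":75}}}
After op 9 (add /dy/r 48): {"dy":{"dvd":{"lpz":2,"pk":38},"pjv":71,"r":48,"uux":{"cfz":38,"irc":10,"jux":70,"zz":44}},"zog":{"v":{"mcz":12,"qo":93,"wn":62},"vz":{"be":92,"v":1},"x":{"oxr":9,"py":48,"xd":75}}}
After op 10 (replace /dy/dvd/pk 64): {"dy":{"dvd":{"lpz":2,"pk":64},"pjv":71,"r":48,"uux":{"cfz":38,"irc":10,"jux":70,"zz":44}},"zog":{"v":{"mcz":12,"qo":93,"wn":62},"vz":{"be":92,"v":1},"x":{"oxr":9,"py":48,"xd":75}}}
After op 11 (add /zog/x/oxr 66): {"dy":{"dvd":{"lpz":2,"pk":64},"pjv":71,"r":48,"uux":{"cfz":38,"irc":10,"jux":70,"zz":44}},"zog":{"v":{"mcz":12,"qo":93,"wn":62},"vz":{"be":92,"v":1},"x":{"oxr":66,"py":48,"xd":75}}}
After op 12 (remove /zog): {"dy":{"dvd":{"lpz":2,"pk":64},"pjv":71,"r":48,"uux":{"cfz":38,"irc":10,"jux":70,"zz":44}}}
After op 13 (add /dy/e 41): {"dy":{"dvd":{"lpz":2,"pk":64},"e":41,"pjv":71,"r":48,"uux":{"cfz":38,"irc":10,"jux":70,"zz":44}}}
After op 14 (replace /dy/uux/irc 59): {"dy":{"dvd":{"lpz":2,"pk":64},"e":41,"pjv":71,"r":48,"uux":{"cfz":38,"irc":59,"jux":70,"zz":44}}}
After op 15 (add /dy/uux/cfz 56): {"dy":{"dvd":{"lpz":2,"pk":64},"e":41,"pjv":71,"r":48,"uux":{"cfz":56,"irc":59,"jux":70,"zz":44}}}
After op 16 (add /dy/ts 66): {"dy":{"dvd":{"lpz":2,"pk":64},"e":41,"pjv":71,"r":48,"ts":66,"uux":{"cfz":56,"irc":59,"jux":70,"zz":44}}}
After op 17 (add /dy 31): {"dy":31}
After op 18 (remove /dy): {}
After op 19 (add /o 52): {"o":52}
After op 20 (remove /o): {}
After op 21 (add /qwz 9): {"qwz":9}
After op 22 (add /b 68): {"b":68,"qwz":9}
After op 23 (remove /b): {"qwz":9}
After op 24 (replace /qwz 94): {"qwz":94}
After op 25 (remove /qwz): {}
Size at the root: 0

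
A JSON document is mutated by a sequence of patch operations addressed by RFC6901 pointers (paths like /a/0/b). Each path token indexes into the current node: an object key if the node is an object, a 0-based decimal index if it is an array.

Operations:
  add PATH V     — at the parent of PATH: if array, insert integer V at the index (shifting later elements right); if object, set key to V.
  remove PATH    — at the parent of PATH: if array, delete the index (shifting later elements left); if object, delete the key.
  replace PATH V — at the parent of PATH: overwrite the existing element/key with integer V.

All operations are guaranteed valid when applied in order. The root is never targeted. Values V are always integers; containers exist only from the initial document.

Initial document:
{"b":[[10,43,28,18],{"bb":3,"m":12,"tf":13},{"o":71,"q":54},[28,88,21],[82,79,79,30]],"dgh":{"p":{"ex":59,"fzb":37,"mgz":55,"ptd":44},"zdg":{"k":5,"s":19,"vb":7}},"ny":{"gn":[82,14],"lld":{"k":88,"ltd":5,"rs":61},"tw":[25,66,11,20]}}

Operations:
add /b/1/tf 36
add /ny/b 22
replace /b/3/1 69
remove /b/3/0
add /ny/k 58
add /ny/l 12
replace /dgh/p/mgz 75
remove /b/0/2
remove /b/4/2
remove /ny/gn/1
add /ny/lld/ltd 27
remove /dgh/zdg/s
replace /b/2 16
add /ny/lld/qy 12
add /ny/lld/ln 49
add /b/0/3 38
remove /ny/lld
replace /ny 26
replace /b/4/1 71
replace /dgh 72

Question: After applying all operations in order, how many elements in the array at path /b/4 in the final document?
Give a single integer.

After op 1 (add /b/1/tf 36): {"b":[[10,43,28,18],{"bb":3,"m":12,"tf":36},{"o":71,"q":54},[28,88,21],[82,79,79,30]],"dgh":{"p":{"ex":59,"fzb":37,"mgz":55,"ptd":44},"zdg":{"k":5,"s":19,"vb":7}},"ny":{"gn":[82,14],"lld":{"k":88,"ltd":5,"rs":61},"tw":[25,66,11,20]}}
After op 2 (add /ny/b 22): {"b":[[10,43,28,18],{"bb":3,"m":12,"tf":36},{"o":71,"q":54},[28,88,21],[82,79,79,30]],"dgh":{"p":{"ex":59,"fzb":37,"mgz":55,"ptd":44},"zdg":{"k":5,"s":19,"vb":7}},"ny":{"b":22,"gn":[82,14],"lld":{"k":88,"ltd":5,"rs":61},"tw":[25,66,11,20]}}
After op 3 (replace /b/3/1 69): {"b":[[10,43,28,18],{"bb":3,"m":12,"tf":36},{"o":71,"q":54},[28,69,21],[82,79,79,30]],"dgh":{"p":{"ex":59,"fzb":37,"mgz":55,"ptd":44},"zdg":{"k":5,"s":19,"vb":7}},"ny":{"b":22,"gn":[82,14],"lld":{"k":88,"ltd":5,"rs":61},"tw":[25,66,11,20]}}
After op 4 (remove /b/3/0): {"b":[[10,43,28,18],{"bb":3,"m":12,"tf":36},{"o":71,"q":54},[69,21],[82,79,79,30]],"dgh":{"p":{"ex":59,"fzb":37,"mgz":55,"ptd":44},"zdg":{"k":5,"s":19,"vb":7}},"ny":{"b":22,"gn":[82,14],"lld":{"k":88,"ltd":5,"rs":61},"tw":[25,66,11,20]}}
After op 5 (add /ny/k 58): {"b":[[10,43,28,18],{"bb":3,"m":12,"tf":36},{"o":71,"q":54},[69,21],[82,79,79,30]],"dgh":{"p":{"ex":59,"fzb":37,"mgz":55,"ptd":44},"zdg":{"k":5,"s":19,"vb":7}},"ny":{"b":22,"gn":[82,14],"k":58,"lld":{"k":88,"ltd":5,"rs":61},"tw":[25,66,11,20]}}
After op 6 (add /ny/l 12): {"b":[[10,43,28,18],{"bb":3,"m":12,"tf":36},{"o":71,"q":54},[69,21],[82,79,79,30]],"dgh":{"p":{"ex":59,"fzb":37,"mgz":55,"ptd":44},"zdg":{"k":5,"s":19,"vb":7}},"ny":{"b":22,"gn":[82,14],"k":58,"l":12,"lld":{"k":88,"ltd":5,"rs":61},"tw":[25,66,11,20]}}
After op 7 (replace /dgh/p/mgz 75): {"b":[[10,43,28,18],{"bb":3,"m":12,"tf":36},{"o":71,"q":54},[69,21],[82,79,79,30]],"dgh":{"p":{"ex":59,"fzb":37,"mgz":75,"ptd":44},"zdg":{"k":5,"s":19,"vb":7}},"ny":{"b":22,"gn":[82,14],"k":58,"l":12,"lld":{"k":88,"ltd":5,"rs":61},"tw":[25,66,11,20]}}
After op 8 (remove /b/0/2): {"b":[[10,43,18],{"bb":3,"m":12,"tf":36},{"o":71,"q":54},[69,21],[82,79,79,30]],"dgh":{"p":{"ex":59,"fzb":37,"mgz":75,"ptd":44},"zdg":{"k":5,"s":19,"vb":7}},"ny":{"b":22,"gn":[82,14],"k":58,"l":12,"lld":{"k":88,"ltd":5,"rs":61},"tw":[25,66,11,20]}}
After op 9 (remove /b/4/2): {"b":[[10,43,18],{"bb":3,"m":12,"tf":36},{"o":71,"q":54},[69,21],[82,79,30]],"dgh":{"p":{"ex":59,"fzb":37,"mgz":75,"ptd":44},"zdg":{"k":5,"s":19,"vb":7}},"ny":{"b":22,"gn":[82,14],"k":58,"l":12,"lld":{"k":88,"ltd":5,"rs":61},"tw":[25,66,11,20]}}
After op 10 (remove /ny/gn/1): {"b":[[10,43,18],{"bb":3,"m":12,"tf":36},{"o":71,"q":54},[69,21],[82,79,30]],"dgh":{"p":{"ex":59,"fzb":37,"mgz":75,"ptd":44},"zdg":{"k":5,"s":19,"vb":7}},"ny":{"b":22,"gn":[82],"k":58,"l":12,"lld":{"k":88,"ltd":5,"rs":61},"tw":[25,66,11,20]}}
After op 11 (add /ny/lld/ltd 27): {"b":[[10,43,18],{"bb":3,"m":12,"tf":36},{"o":71,"q":54},[69,21],[82,79,30]],"dgh":{"p":{"ex":59,"fzb":37,"mgz":75,"ptd":44},"zdg":{"k":5,"s":19,"vb":7}},"ny":{"b":22,"gn":[82],"k":58,"l":12,"lld":{"k":88,"ltd":27,"rs":61},"tw":[25,66,11,20]}}
After op 12 (remove /dgh/zdg/s): {"b":[[10,43,18],{"bb":3,"m":12,"tf":36},{"o":71,"q":54},[69,21],[82,79,30]],"dgh":{"p":{"ex":59,"fzb":37,"mgz":75,"ptd":44},"zdg":{"k":5,"vb":7}},"ny":{"b":22,"gn":[82],"k":58,"l":12,"lld":{"k":88,"ltd":27,"rs":61},"tw":[25,66,11,20]}}
After op 13 (replace /b/2 16): {"b":[[10,43,18],{"bb":3,"m":12,"tf":36},16,[69,21],[82,79,30]],"dgh":{"p":{"ex":59,"fzb":37,"mgz":75,"ptd":44},"zdg":{"k":5,"vb":7}},"ny":{"b":22,"gn":[82],"k":58,"l":12,"lld":{"k":88,"ltd":27,"rs":61},"tw":[25,66,11,20]}}
After op 14 (add /ny/lld/qy 12): {"b":[[10,43,18],{"bb":3,"m":12,"tf":36},16,[69,21],[82,79,30]],"dgh":{"p":{"ex":59,"fzb":37,"mgz":75,"ptd":44},"zdg":{"k":5,"vb":7}},"ny":{"b":22,"gn":[82],"k":58,"l":12,"lld":{"k":88,"ltd":27,"qy":12,"rs":61},"tw":[25,66,11,20]}}
After op 15 (add /ny/lld/ln 49): {"b":[[10,43,18],{"bb":3,"m":12,"tf":36},16,[69,21],[82,79,30]],"dgh":{"p":{"ex":59,"fzb":37,"mgz":75,"ptd":44},"zdg":{"k":5,"vb":7}},"ny":{"b":22,"gn":[82],"k":58,"l":12,"lld":{"k":88,"ln":49,"ltd":27,"qy":12,"rs":61},"tw":[25,66,11,20]}}
After op 16 (add /b/0/3 38): {"b":[[10,43,18,38],{"bb":3,"m":12,"tf":36},16,[69,21],[82,79,30]],"dgh":{"p":{"ex":59,"fzb":37,"mgz":75,"ptd":44},"zdg":{"k":5,"vb":7}},"ny":{"b":22,"gn":[82],"k":58,"l":12,"lld":{"k":88,"ln":49,"ltd":27,"qy":12,"rs":61},"tw":[25,66,11,20]}}
After op 17 (remove /ny/lld): {"b":[[10,43,18,38],{"bb":3,"m":12,"tf":36},16,[69,21],[82,79,30]],"dgh":{"p":{"ex":59,"fzb":37,"mgz":75,"ptd":44},"zdg":{"k":5,"vb":7}},"ny":{"b":22,"gn":[82],"k":58,"l":12,"tw":[25,66,11,20]}}
After op 18 (replace /ny 26): {"b":[[10,43,18,38],{"bb":3,"m":12,"tf":36},16,[69,21],[82,79,30]],"dgh":{"p":{"ex":59,"fzb":37,"mgz":75,"ptd":44},"zdg":{"k":5,"vb":7}},"ny":26}
After op 19 (replace /b/4/1 71): {"b":[[10,43,18,38],{"bb":3,"m":12,"tf":36},16,[69,21],[82,71,30]],"dgh":{"p":{"ex":59,"fzb":37,"mgz":75,"ptd":44},"zdg":{"k":5,"vb":7}},"ny":26}
After op 20 (replace /dgh 72): {"b":[[10,43,18,38],{"bb":3,"m":12,"tf":36},16,[69,21],[82,71,30]],"dgh":72,"ny":26}
Size at path /b/4: 3

Answer: 3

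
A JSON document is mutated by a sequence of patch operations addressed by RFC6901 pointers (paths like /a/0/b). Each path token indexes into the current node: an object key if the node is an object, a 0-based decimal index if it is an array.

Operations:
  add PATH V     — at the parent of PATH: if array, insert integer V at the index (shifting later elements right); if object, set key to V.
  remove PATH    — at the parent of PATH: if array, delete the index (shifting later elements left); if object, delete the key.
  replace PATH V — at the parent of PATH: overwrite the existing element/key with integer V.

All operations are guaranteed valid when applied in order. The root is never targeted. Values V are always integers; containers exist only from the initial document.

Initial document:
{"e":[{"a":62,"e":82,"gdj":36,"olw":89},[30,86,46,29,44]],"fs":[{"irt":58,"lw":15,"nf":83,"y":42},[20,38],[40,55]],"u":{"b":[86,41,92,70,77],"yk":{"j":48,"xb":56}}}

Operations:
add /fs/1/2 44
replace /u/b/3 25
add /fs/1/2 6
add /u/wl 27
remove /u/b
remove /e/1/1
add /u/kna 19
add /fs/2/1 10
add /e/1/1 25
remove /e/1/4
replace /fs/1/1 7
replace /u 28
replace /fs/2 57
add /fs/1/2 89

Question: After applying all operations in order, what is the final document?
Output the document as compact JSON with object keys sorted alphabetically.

Answer: {"e":[{"a":62,"e":82,"gdj":36,"olw":89},[30,25,46,29]],"fs":[{"irt":58,"lw":15,"nf":83,"y":42},[20,7,89,6,44],57],"u":28}

Derivation:
After op 1 (add /fs/1/2 44): {"e":[{"a":62,"e":82,"gdj":36,"olw":89},[30,86,46,29,44]],"fs":[{"irt":58,"lw":15,"nf":83,"y":42},[20,38,44],[40,55]],"u":{"b":[86,41,92,70,77],"yk":{"j":48,"xb":56}}}
After op 2 (replace /u/b/3 25): {"e":[{"a":62,"e":82,"gdj":36,"olw":89},[30,86,46,29,44]],"fs":[{"irt":58,"lw":15,"nf":83,"y":42},[20,38,44],[40,55]],"u":{"b":[86,41,92,25,77],"yk":{"j":48,"xb":56}}}
After op 3 (add /fs/1/2 6): {"e":[{"a":62,"e":82,"gdj":36,"olw":89},[30,86,46,29,44]],"fs":[{"irt":58,"lw":15,"nf":83,"y":42},[20,38,6,44],[40,55]],"u":{"b":[86,41,92,25,77],"yk":{"j":48,"xb":56}}}
After op 4 (add /u/wl 27): {"e":[{"a":62,"e":82,"gdj":36,"olw":89},[30,86,46,29,44]],"fs":[{"irt":58,"lw":15,"nf":83,"y":42},[20,38,6,44],[40,55]],"u":{"b":[86,41,92,25,77],"wl":27,"yk":{"j":48,"xb":56}}}
After op 5 (remove /u/b): {"e":[{"a":62,"e":82,"gdj":36,"olw":89},[30,86,46,29,44]],"fs":[{"irt":58,"lw":15,"nf":83,"y":42},[20,38,6,44],[40,55]],"u":{"wl":27,"yk":{"j":48,"xb":56}}}
After op 6 (remove /e/1/1): {"e":[{"a":62,"e":82,"gdj":36,"olw":89},[30,46,29,44]],"fs":[{"irt":58,"lw":15,"nf":83,"y":42},[20,38,6,44],[40,55]],"u":{"wl":27,"yk":{"j":48,"xb":56}}}
After op 7 (add /u/kna 19): {"e":[{"a":62,"e":82,"gdj":36,"olw":89},[30,46,29,44]],"fs":[{"irt":58,"lw":15,"nf":83,"y":42},[20,38,6,44],[40,55]],"u":{"kna":19,"wl":27,"yk":{"j":48,"xb":56}}}
After op 8 (add /fs/2/1 10): {"e":[{"a":62,"e":82,"gdj":36,"olw":89},[30,46,29,44]],"fs":[{"irt":58,"lw":15,"nf":83,"y":42},[20,38,6,44],[40,10,55]],"u":{"kna":19,"wl":27,"yk":{"j":48,"xb":56}}}
After op 9 (add /e/1/1 25): {"e":[{"a":62,"e":82,"gdj":36,"olw":89},[30,25,46,29,44]],"fs":[{"irt":58,"lw":15,"nf":83,"y":42},[20,38,6,44],[40,10,55]],"u":{"kna":19,"wl":27,"yk":{"j":48,"xb":56}}}
After op 10 (remove /e/1/4): {"e":[{"a":62,"e":82,"gdj":36,"olw":89},[30,25,46,29]],"fs":[{"irt":58,"lw":15,"nf":83,"y":42},[20,38,6,44],[40,10,55]],"u":{"kna":19,"wl":27,"yk":{"j":48,"xb":56}}}
After op 11 (replace /fs/1/1 7): {"e":[{"a":62,"e":82,"gdj":36,"olw":89},[30,25,46,29]],"fs":[{"irt":58,"lw":15,"nf":83,"y":42},[20,7,6,44],[40,10,55]],"u":{"kna":19,"wl":27,"yk":{"j":48,"xb":56}}}
After op 12 (replace /u 28): {"e":[{"a":62,"e":82,"gdj":36,"olw":89},[30,25,46,29]],"fs":[{"irt":58,"lw":15,"nf":83,"y":42},[20,7,6,44],[40,10,55]],"u":28}
After op 13 (replace /fs/2 57): {"e":[{"a":62,"e":82,"gdj":36,"olw":89},[30,25,46,29]],"fs":[{"irt":58,"lw":15,"nf":83,"y":42},[20,7,6,44],57],"u":28}
After op 14 (add /fs/1/2 89): {"e":[{"a":62,"e":82,"gdj":36,"olw":89},[30,25,46,29]],"fs":[{"irt":58,"lw":15,"nf":83,"y":42},[20,7,89,6,44],57],"u":28}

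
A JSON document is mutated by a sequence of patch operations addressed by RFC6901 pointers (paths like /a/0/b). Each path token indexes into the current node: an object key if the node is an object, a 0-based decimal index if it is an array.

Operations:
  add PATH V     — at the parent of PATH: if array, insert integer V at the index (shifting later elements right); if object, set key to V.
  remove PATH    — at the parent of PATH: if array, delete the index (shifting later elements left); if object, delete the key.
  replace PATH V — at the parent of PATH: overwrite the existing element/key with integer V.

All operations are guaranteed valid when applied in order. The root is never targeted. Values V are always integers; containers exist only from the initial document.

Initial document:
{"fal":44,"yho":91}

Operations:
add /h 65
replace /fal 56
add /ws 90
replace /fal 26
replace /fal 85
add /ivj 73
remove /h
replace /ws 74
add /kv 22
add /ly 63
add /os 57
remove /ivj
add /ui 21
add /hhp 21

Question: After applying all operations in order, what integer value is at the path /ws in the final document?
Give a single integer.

Answer: 74

Derivation:
After op 1 (add /h 65): {"fal":44,"h":65,"yho":91}
After op 2 (replace /fal 56): {"fal":56,"h":65,"yho":91}
After op 3 (add /ws 90): {"fal":56,"h":65,"ws":90,"yho":91}
After op 4 (replace /fal 26): {"fal":26,"h":65,"ws":90,"yho":91}
After op 5 (replace /fal 85): {"fal":85,"h":65,"ws":90,"yho":91}
After op 6 (add /ivj 73): {"fal":85,"h":65,"ivj":73,"ws":90,"yho":91}
After op 7 (remove /h): {"fal":85,"ivj":73,"ws":90,"yho":91}
After op 8 (replace /ws 74): {"fal":85,"ivj":73,"ws":74,"yho":91}
After op 9 (add /kv 22): {"fal":85,"ivj":73,"kv":22,"ws":74,"yho":91}
After op 10 (add /ly 63): {"fal":85,"ivj":73,"kv":22,"ly":63,"ws":74,"yho":91}
After op 11 (add /os 57): {"fal":85,"ivj":73,"kv":22,"ly":63,"os":57,"ws":74,"yho":91}
After op 12 (remove /ivj): {"fal":85,"kv":22,"ly":63,"os":57,"ws":74,"yho":91}
After op 13 (add /ui 21): {"fal":85,"kv":22,"ly":63,"os":57,"ui":21,"ws":74,"yho":91}
After op 14 (add /hhp 21): {"fal":85,"hhp":21,"kv":22,"ly":63,"os":57,"ui":21,"ws":74,"yho":91}
Value at /ws: 74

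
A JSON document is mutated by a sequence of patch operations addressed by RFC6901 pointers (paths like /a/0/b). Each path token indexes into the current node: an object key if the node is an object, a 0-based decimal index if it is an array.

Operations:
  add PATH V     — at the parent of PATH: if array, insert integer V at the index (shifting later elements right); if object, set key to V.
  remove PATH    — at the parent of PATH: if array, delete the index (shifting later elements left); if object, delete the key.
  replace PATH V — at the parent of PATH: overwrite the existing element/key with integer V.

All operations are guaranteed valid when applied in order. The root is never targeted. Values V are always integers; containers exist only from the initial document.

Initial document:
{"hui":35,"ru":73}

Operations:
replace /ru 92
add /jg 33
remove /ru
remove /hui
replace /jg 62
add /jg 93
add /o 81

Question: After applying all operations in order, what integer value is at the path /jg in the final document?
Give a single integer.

After op 1 (replace /ru 92): {"hui":35,"ru":92}
After op 2 (add /jg 33): {"hui":35,"jg":33,"ru":92}
After op 3 (remove /ru): {"hui":35,"jg":33}
After op 4 (remove /hui): {"jg":33}
After op 5 (replace /jg 62): {"jg":62}
After op 6 (add /jg 93): {"jg":93}
After op 7 (add /o 81): {"jg":93,"o":81}
Value at /jg: 93

Answer: 93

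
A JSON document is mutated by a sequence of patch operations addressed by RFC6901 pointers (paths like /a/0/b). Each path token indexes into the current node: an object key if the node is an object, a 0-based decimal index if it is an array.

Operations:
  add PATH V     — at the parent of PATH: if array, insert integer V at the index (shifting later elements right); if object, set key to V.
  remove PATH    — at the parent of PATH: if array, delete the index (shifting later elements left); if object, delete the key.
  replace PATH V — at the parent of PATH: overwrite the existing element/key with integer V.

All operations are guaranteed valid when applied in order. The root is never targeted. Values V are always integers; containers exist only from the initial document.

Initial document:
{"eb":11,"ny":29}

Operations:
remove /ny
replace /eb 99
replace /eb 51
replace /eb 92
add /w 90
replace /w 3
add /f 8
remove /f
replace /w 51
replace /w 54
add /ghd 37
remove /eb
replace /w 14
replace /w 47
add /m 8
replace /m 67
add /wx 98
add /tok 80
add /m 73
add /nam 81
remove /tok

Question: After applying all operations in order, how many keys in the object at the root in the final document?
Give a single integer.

After op 1 (remove /ny): {"eb":11}
After op 2 (replace /eb 99): {"eb":99}
After op 3 (replace /eb 51): {"eb":51}
After op 4 (replace /eb 92): {"eb":92}
After op 5 (add /w 90): {"eb":92,"w":90}
After op 6 (replace /w 3): {"eb":92,"w":3}
After op 7 (add /f 8): {"eb":92,"f":8,"w":3}
After op 8 (remove /f): {"eb":92,"w":3}
After op 9 (replace /w 51): {"eb":92,"w":51}
After op 10 (replace /w 54): {"eb":92,"w":54}
After op 11 (add /ghd 37): {"eb":92,"ghd":37,"w":54}
After op 12 (remove /eb): {"ghd":37,"w":54}
After op 13 (replace /w 14): {"ghd":37,"w":14}
After op 14 (replace /w 47): {"ghd":37,"w":47}
After op 15 (add /m 8): {"ghd":37,"m":8,"w":47}
After op 16 (replace /m 67): {"ghd":37,"m":67,"w":47}
After op 17 (add /wx 98): {"ghd":37,"m":67,"w":47,"wx":98}
After op 18 (add /tok 80): {"ghd":37,"m":67,"tok":80,"w":47,"wx":98}
After op 19 (add /m 73): {"ghd":37,"m":73,"tok":80,"w":47,"wx":98}
After op 20 (add /nam 81): {"ghd":37,"m":73,"nam":81,"tok":80,"w":47,"wx":98}
After op 21 (remove /tok): {"ghd":37,"m":73,"nam":81,"w":47,"wx":98}
Size at the root: 5

Answer: 5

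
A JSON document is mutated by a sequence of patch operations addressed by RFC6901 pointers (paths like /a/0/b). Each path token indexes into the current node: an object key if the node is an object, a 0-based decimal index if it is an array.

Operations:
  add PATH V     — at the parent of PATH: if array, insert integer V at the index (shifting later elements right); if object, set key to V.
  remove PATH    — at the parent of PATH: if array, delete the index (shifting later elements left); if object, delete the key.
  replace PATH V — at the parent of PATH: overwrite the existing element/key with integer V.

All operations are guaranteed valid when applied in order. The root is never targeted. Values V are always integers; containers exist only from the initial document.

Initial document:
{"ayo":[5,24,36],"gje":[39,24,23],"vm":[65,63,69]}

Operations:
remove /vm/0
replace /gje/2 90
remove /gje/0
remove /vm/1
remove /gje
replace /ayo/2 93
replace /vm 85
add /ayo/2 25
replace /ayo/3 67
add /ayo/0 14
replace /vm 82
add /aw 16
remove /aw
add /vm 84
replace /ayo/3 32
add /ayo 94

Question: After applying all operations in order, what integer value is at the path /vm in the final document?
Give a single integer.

After op 1 (remove /vm/0): {"ayo":[5,24,36],"gje":[39,24,23],"vm":[63,69]}
After op 2 (replace /gje/2 90): {"ayo":[5,24,36],"gje":[39,24,90],"vm":[63,69]}
After op 3 (remove /gje/0): {"ayo":[5,24,36],"gje":[24,90],"vm":[63,69]}
After op 4 (remove /vm/1): {"ayo":[5,24,36],"gje":[24,90],"vm":[63]}
After op 5 (remove /gje): {"ayo":[5,24,36],"vm":[63]}
After op 6 (replace /ayo/2 93): {"ayo":[5,24,93],"vm":[63]}
After op 7 (replace /vm 85): {"ayo":[5,24,93],"vm":85}
After op 8 (add /ayo/2 25): {"ayo":[5,24,25,93],"vm":85}
After op 9 (replace /ayo/3 67): {"ayo":[5,24,25,67],"vm":85}
After op 10 (add /ayo/0 14): {"ayo":[14,5,24,25,67],"vm":85}
After op 11 (replace /vm 82): {"ayo":[14,5,24,25,67],"vm":82}
After op 12 (add /aw 16): {"aw":16,"ayo":[14,5,24,25,67],"vm":82}
After op 13 (remove /aw): {"ayo":[14,5,24,25,67],"vm":82}
After op 14 (add /vm 84): {"ayo":[14,5,24,25,67],"vm":84}
After op 15 (replace /ayo/3 32): {"ayo":[14,5,24,32,67],"vm":84}
After op 16 (add /ayo 94): {"ayo":94,"vm":84}
Value at /vm: 84

Answer: 84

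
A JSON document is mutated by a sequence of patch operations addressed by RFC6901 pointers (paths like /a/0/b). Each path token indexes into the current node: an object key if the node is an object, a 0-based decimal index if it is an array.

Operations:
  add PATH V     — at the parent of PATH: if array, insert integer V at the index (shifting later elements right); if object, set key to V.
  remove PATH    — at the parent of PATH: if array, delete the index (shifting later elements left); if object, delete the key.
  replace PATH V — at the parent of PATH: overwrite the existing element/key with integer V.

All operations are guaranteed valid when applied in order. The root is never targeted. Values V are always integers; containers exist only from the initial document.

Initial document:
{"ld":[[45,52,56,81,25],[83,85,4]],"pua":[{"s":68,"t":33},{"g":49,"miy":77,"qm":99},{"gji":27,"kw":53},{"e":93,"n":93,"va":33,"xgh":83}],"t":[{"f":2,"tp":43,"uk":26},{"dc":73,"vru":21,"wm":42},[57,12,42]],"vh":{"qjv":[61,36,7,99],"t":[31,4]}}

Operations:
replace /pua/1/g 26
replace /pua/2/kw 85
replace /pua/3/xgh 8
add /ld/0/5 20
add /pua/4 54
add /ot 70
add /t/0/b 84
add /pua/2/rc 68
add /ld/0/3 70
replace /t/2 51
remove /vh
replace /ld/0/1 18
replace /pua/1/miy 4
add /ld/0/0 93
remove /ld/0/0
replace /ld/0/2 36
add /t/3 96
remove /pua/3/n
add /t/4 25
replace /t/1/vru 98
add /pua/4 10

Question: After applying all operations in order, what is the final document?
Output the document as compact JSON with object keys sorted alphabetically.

After op 1 (replace /pua/1/g 26): {"ld":[[45,52,56,81,25],[83,85,4]],"pua":[{"s":68,"t":33},{"g":26,"miy":77,"qm":99},{"gji":27,"kw":53},{"e":93,"n":93,"va":33,"xgh":83}],"t":[{"f":2,"tp":43,"uk":26},{"dc":73,"vru":21,"wm":42},[57,12,42]],"vh":{"qjv":[61,36,7,99],"t":[31,4]}}
After op 2 (replace /pua/2/kw 85): {"ld":[[45,52,56,81,25],[83,85,4]],"pua":[{"s":68,"t":33},{"g":26,"miy":77,"qm":99},{"gji":27,"kw":85},{"e":93,"n":93,"va":33,"xgh":83}],"t":[{"f":2,"tp":43,"uk":26},{"dc":73,"vru":21,"wm":42},[57,12,42]],"vh":{"qjv":[61,36,7,99],"t":[31,4]}}
After op 3 (replace /pua/3/xgh 8): {"ld":[[45,52,56,81,25],[83,85,4]],"pua":[{"s":68,"t":33},{"g":26,"miy":77,"qm":99},{"gji":27,"kw":85},{"e":93,"n":93,"va":33,"xgh":8}],"t":[{"f":2,"tp":43,"uk":26},{"dc":73,"vru":21,"wm":42},[57,12,42]],"vh":{"qjv":[61,36,7,99],"t":[31,4]}}
After op 4 (add /ld/0/5 20): {"ld":[[45,52,56,81,25,20],[83,85,4]],"pua":[{"s":68,"t":33},{"g":26,"miy":77,"qm":99},{"gji":27,"kw":85},{"e":93,"n":93,"va":33,"xgh":8}],"t":[{"f":2,"tp":43,"uk":26},{"dc":73,"vru":21,"wm":42},[57,12,42]],"vh":{"qjv":[61,36,7,99],"t":[31,4]}}
After op 5 (add /pua/4 54): {"ld":[[45,52,56,81,25,20],[83,85,4]],"pua":[{"s":68,"t":33},{"g":26,"miy":77,"qm":99},{"gji":27,"kw":85},{"e":93,"n":93,"va":33,"xgh":8},54],"t":[{"f":2,"tp":43,"uk":26},{"dc":73,"vru":21,"wm":42},[57,12,42]],"vh":{"qjv":[61,36,7,99],"t":[31,4]}}
After op 6 (add /ot 70): {"ld":[[45,52,56,81,25,20],[83,85,4]],"ot":70,"pua":[{"s":68,"t":33},{"g":26,"miy":77,"qm":99},{"gji":27,"kw":85},{"e":93,"n":93,"va":33,"xgh":8},54],"t":[{"f":2,"tp":43,"uk":26},{"dc":73,"vru":21,"wm":42},[57,12,42]],"vh":{"qjv":[61,36,7,99],"t":[31,4]}}
After op 7 (add /t/0/b 84): {"ld":[[45,52,56,81,25,20],[83,85,4]],"ot":70,"pua":[{"s":68,"t":33},{"g":26,"miy":77,"qm":99},{"gji":27,"kw":85},{"e":93,"n":93,"va":33,"xgh":8},54],"t":[{"b":84,"f":2,"tp":43,"uk":26},{"dc":73,"vru":21,"wm":42},[57,12,42]],"vh":{"qjv":[61,36,7,99],"t":[31,4]}}
After op 8 (add /pua/2/rc 68): {"ld":[[45,52,56,81,25,20],[83,85,4]],"ot":70,"pua":[{"s":68,"t":33},{"g":26,"miy":77,"qm":99},{"gji":27,"kw":85,"rc":68},{"e":93,"n":93,"va":33,"xgh":8},54],"t":[{"b":84,"f":2,"tp":43,"uk":26},{"dc":73,"vru":21,"wm":42},[57,12,42]],"vh":{"qjv":[61,36,7,99],"t":[31,4]}}
After op 9 (add /ld/0/3 70): {"ld":[[45,52,56,70,81,25,20],[83,85,4]],"ot":70,"pua":[{"s":68,"t":33},{"g":26,"miy":77,"qm":99},{"gji":27,"kw":85,"rc":68},{"e":93,"n":93,"va":33,"xgh":8},54],"t":[{"b":84,"f":2,"tp":43,"uk":26},{"dc":73,"vru":21,"wm":42},[57,12,42]],"vh":{"qjv":[61,36,7,99],"t":[31,4]}}
After op 10 (replace /t/2 51): {"ld":[[45,52,56,70,81,25,20],[83,85,4]],"ot":70,"pua":[{"s":68,"t":33},{"g":26,"miy":77,"qm":99},{"gji":27,"kw":85,"rc":68},{"e":93,"n":93,"va":33,"xgh":8},54],"t":[{"b":84,"f":2,"tp":43,"uk":26},{"dc":73,"vru":21,"wm":42},51],"vh":{"qjv":[61,36,7,99],"t":[31,4]}}
After op 11 (remove /vh): {"ld":[[45,52,56,70,81,25,20],[83,85,4]],"ot":70,"pua":[{"s":68,"t":33},{"g":26,"miy":77,"qm":99},{"gji":27,"kw":85,"rc":68},{"e":93,"n":93,"va":33,"xgh":8},54],"t":[{"b":84,"f":2,"tp":43,"uk":26},{"dc":73,"vru":21,"wm":42},51]}
After op 12 (replace /ld/0/1 18): {"ld":[[45,18,56,70,81,25,20],[83,85,4]],"ot":70,"pua":[{"s":68,"t":33},{"g":26,"miy":77,"qm":99},{"gji":27,"kw":85,"rc":68},{"e":93,"n":93,"va":33,"xgh":8},54],"t":[{"b":84,"f":2,"tp":43,"uk":26},{"dc":73,"vru":21,"wm":42},51]}
After op 13 (replace /pua/1/miy 4): {"ld":[[45,18,56,70,81,25,20],[83,85,4]],"ot":70,"pua":[{"s":68,"t":33},{"g":26,"miy":4,"qm":99},{"gji":27,"kw":85,"rc":68},{"e":93,"n":93,"va":33,"xgh":8},54],"t":[{"b":84,"f":2,"tp":43,"uk":26},{"dc":73,"vru":21,"wm":42},51]}
After op 14 (add /ld/0/0 93): {"ld":[[93,45,18,56,70,81,25,20],[83,85,4]],"ot":70,"pua":[{"s":68,"t":33},{"g":26,"miy":4,"qm":99},{"gji":27,"kw":85,"rc":68},{"e":93,"n":93,"va":33,"xgh":8},54],"t":[{"b":84,"f":2,"tp":43,"uk":26},{"dc":73,"vru":21,"wm":42},51]}
After op 15 (remove /ld/0/0): {"ld":[[45,18,56,70,81,25,20],[83,85,4]],"ot":70,"pua":[{"s":68,"t":33},{"g":26,"miy":4,"qm":99},{"gji":27,"kw":85,"rc":68},{"e":93,"n":93,"va":33,"xgh":8},54],"t":[{"b":84,"f":2,"tp":43,"uk":26},{"dc":73,"vru":21,"wm":42},51]}
After op 16 (replace /ld/0/2 36): {"ld":[[45,18,36,70,81,25,20],[83,85,4]],"ot":70,"pua":[{"s":68,"t":33},{"g":26,"miy":4,"qm":99},{"gji":27,"kw":85,"rc":68},{"e":93,"n":93,"va":33,"xgh":8},54],"t":[{"b":84,"f":2,"tp":43,"uk":26},{"dc":73,"vru":21,"wm":42},51]}
After op 17 (add /t/3 96): {"ld":[[45,18,36,70,81,25,20],[83,85,4]],"ot":70,"pua":[{"s":68,"t":33},{"g":26,"miy":4,"qm":99},{"gji":27,"kw":85,"rc":68},{"e":93,"n":93,"va":33,"xgh":8},54],"t":[{"b":84,"f":2,"tp":43,"uk":26},{"dc":73,"vru":21,"wm":42},51,96]}
After op 18 (remove /pua/3/n): {"ld":[[45,18,36,70,81,25,20],[83,85,4]],"ot":70,"pua":[{"s":68,"t":33},{"g":26,"miy":4,"qm":99},{"gji":27,"kw":85,"rc":68},{"e":93,"va":33,"xgh":8},54],"t":[{"b":84,"f":2,"tp":43,"uk":26},{"dc":73,"vru":21,"wm":42},51,96]}
After op 19 (add /t/4 25): {"ld":[[45,18,36,70,81,25,20],[83,85,4]],"ot":70,"pua":[{"s":68,"t":33},{"g":26,"miy":4,"qm":99},{"gji":27,"kw":85,"rc":68},{"e":93,"va":33,"xgh":8},54],"t":[{"b":84,"f":2,"tp":43,"uk":26},{"dc":73,"vru":21,"wm":42},51,96,25]}
After op 20 (replace /t/1/vru 98): {"ld":[[45,18,36,70,81,25,20],[83,85,4]],"ot":70,"pua":[{"s":68,"t":33},{"g":26,"miy":4,"qm":99},{"gji":27,"kw":85,"rc":68},{"e":93,"va":33,"xgh":8},54],"t":[{"b":84,"f":2,"tp":43,"uk":26},{"dc":73,"vru":98,"wm":42},51,96,25]}
After op 21 (add /pua/4 10): {"ld":[[45,18,36,70,81,25,20],[83,85,4]],"ot":70,"pua":[{"s":68,"t":33},{"g":26,"miy":4,"qm":99},{"gji":27,"kw":85,"rc":68},{"e":93,"va":33,"xgh":8},10,54],"t":[{"b":84,"f":2,"tp":43,"uk":26},{"dc":73,"vru":98,"wm":42},51,96,25]}

Answer: {"ld":[[45,18,36,70,81,25,20],[83,85,4]],"ot":70,"pua":[{"s":68,"t":33},{"g":26,"miy":4,"qm":99},{"gji":27,"kw":85,"rc":68},{"e":93,"va":33,"xgh":8},10,54],"t":[{"b":84,"f":2,"tp":43,"uk":26},{"dc":73,"vru":98,"wm":42},51,96,25]}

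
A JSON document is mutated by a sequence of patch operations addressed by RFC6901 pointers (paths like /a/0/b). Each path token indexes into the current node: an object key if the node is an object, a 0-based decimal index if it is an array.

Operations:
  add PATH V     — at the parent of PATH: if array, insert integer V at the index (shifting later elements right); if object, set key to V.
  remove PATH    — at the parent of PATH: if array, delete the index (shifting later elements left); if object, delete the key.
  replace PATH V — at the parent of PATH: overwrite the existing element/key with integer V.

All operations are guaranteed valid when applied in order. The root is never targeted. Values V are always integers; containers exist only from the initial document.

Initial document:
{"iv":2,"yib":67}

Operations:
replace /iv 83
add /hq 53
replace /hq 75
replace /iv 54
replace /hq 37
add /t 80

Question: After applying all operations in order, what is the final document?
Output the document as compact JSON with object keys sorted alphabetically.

Answer: {"hq":37,"iv":54,"t":80,"yib":67}

Derivation:
After op 1 (replace /iv 83): {"iv":83,"yib":67}
After op 2 (add /hq 53): {"hq":53,"iv":83,"yib":67}
After op 3 (replace /hq 75): {"hq":75,"iv":83,"yib":67}
After op 4 (replace /iv 54): {"hq":75,"iv":54,"yib":67}
After op 5 (replace /hq 37): {"hq":37,"iv":54,"yib":67}
After op 6 (add /t 80): {"hq":37,"iv":54,"t":80,"yib":67}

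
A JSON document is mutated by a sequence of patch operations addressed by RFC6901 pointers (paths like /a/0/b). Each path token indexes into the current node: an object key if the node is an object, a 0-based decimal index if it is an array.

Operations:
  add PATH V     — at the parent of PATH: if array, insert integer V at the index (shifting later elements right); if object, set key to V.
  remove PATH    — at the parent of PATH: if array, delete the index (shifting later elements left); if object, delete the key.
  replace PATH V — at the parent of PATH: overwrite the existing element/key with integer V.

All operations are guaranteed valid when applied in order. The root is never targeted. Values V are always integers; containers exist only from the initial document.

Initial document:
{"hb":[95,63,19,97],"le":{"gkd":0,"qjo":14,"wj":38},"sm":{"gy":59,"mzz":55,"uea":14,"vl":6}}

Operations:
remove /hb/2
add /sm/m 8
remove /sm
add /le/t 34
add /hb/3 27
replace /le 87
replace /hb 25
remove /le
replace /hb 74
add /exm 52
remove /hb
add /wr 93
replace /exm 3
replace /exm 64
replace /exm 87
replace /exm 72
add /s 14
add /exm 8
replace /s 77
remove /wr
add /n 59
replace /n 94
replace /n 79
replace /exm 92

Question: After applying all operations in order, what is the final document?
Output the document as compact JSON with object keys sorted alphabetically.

After op 1 (remove /hb/2): {"hb":[95,63,97],"le":{"gkd":0,"qjo":14,"wj":38},"sm":{"gy":59,"mzz":55,"uea":14,"vl":6}}
After op 2 (add /sm/m 8): {"hb":[95,63,97],"le":{"gkd":0,"qjo":14,"wj":38},"sm":{"gy":59,"m":8,"mzz":55,"uea":14,"vl":6}}
After op 3 (remove /sm): {"hb":[95,63,97],"le":{"gkd":0,"qjo":14,"wj":38}}
After op 4 (add /le/t 34): {"hb":[95,63,97],"le":{"gkd":0,"qjo":14,"t":34,"wj":38}}
After op 5 (add /hb/3 27): {"hb":[95,63,97,27],"le":{"gkd":0,"qjo":14,"t":34,"wj":38}}
After op 6 (replace /le 87): {"hb":[95,63,97,27],"le":87}
After op 7 (replace /hb 25): {"hb":25,"le":87}
After op 8 (remove /le): {"hb":25}
After op 9 (replace /hb 74): {"hb":74}
After op 10 (add /exm 52): {"exm":52,"hb":74}
After op 11 (remove /hb): {"exm":52}
After op 12 (add /wr 93): {"exm":52,"wr":93}
After op 13 (replace /exm 3): {"exm":3,"wr":93}
After op 14 (replace /exm 64): {"exm":64,"wr":93}
After op 15 (replace /exm 87): {"exm":87,"wr":93}
After op 16 (replace /exm 72): {"exm":72,"wr":93}
After op 17 (add /s 14): {"exm":72,"s":14,"wr":93}
After op 18 (add /exm 8): {"exm":8,"s":14,"wr":93}
After op 19 (replace /s 77): {"exm":8,"s":77,"wr":93}
After op 20 (remove /wr): {"exm":8,"s":77}
After op 21 (add /n 59): {"exm":8,"n":59,"s":77}
After op 22 (replace /n 94): {"exm":8,"n":94,"s":77}
After op 23 (replace /n 79): {"exm":8,"n":79,"s":77}
After op 24 (replace /exm 92): {"exm":92,"n":79,"s":77}

Answer: {"exm":92,"n":79,"s":77}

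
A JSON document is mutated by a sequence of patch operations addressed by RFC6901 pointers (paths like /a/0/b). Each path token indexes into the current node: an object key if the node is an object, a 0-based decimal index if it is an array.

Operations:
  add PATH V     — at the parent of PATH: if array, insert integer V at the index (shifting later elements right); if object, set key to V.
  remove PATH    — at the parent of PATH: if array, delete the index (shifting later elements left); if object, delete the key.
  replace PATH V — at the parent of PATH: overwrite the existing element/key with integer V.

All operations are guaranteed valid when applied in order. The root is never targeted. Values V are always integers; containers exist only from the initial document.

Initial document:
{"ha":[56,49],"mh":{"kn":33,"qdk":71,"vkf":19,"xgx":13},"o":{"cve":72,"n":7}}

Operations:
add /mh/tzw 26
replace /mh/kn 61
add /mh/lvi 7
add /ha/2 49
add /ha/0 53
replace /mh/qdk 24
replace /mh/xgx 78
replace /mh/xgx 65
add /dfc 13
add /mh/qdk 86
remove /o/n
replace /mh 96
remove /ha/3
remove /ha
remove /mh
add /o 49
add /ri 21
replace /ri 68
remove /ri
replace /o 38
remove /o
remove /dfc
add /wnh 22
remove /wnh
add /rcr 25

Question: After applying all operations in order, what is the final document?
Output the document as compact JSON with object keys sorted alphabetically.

Answer: {"rcr":25}

Derivation:
After op 1 (add /mh/tzw 26): {"ha":[56,49],"mh":{"kn":33,"qdk":71,"tzw":26,"vkf":19,"xgx":13},"o":{"cve":72,"n":7}}
After op 2 (replace /mh/kn 61): {"ha":[56,49],"mh":{"kn":61,"qdk":71,"tzw":26,"vkf":19,"xgx":13},"o":{"cve":72,"n":7}}
After op 3 (add /mh/lvi 7): {"ha":[56,49],"mh":{"kn":61,"lvi":7,"qdk":71,"tzw":26,"vkf":19,"xgx":13},"o":{"cve":72,"n":7}}
After op 4 (add /ha/2 49): {"ha":[56,49,49],"mh":{"kn":61,"lvi":7,"qdk":71,"tzw":26,"vkf":19,"xgx":13},"o":{"cve":72,"n":7}}
After op 5 (add /ha/0 53): {"ha":[53,56,49,49],"mh":{"kn":61,"lvi":7,"qdk":71,"tzw":26,"vkf":19,"xgx":13},"o":{"cve":72,"n":7}}
After op 6 (replace /mh/qdk 24): {"ha":[53,56,49,49],"mh":{"kn":61,"lvi":7,"qdk":24,"tzw":26,"vkf":19,"xgx":13},"o":{"cve":72,"n":7}}
After op 7 (replace /mh/xgx 78): {"ha":[53,56,49,49],"mh":{"kn":61,"lvi":7,"qdk":24,"tzw":26,"vkf":19,"xgx":78},"o":{"cve":72,"n":7}}
After op 8 (replace /mh/xgx 65): {"ha":[53,56,49,49],"mh":{"kn":61,"lvi":7,"qdk":24,"tzw":26,"vkf":19,"xgx":65},"o":{"cve":72,"n":7}}
After op 9 (add /dfc 13): {"dfc":13,"ha":[53,56,49,49],"mh":{"kn":61,"lvi":7,"qdk":24,"tzw":26,"vkf":19,"xgx":65},"o":{"cve":72,"n":7}}
After op 10 (add /mh/qdk 86): {"dfc":13,"ha":[53,56,49,49],"mh":{"kn":61,"lvi":7,"qdk":86,"tzw":26,"vkf":19,"xgx":65},"o":{"cve":72,"n":7}}
After op 11 (remove /o/n): {"dfc":13,"ha":[53,56,49,49],"mh":{"kn":61,"lvi":7,"qdk":86,"tzw":26,"vkf":19,"xgx":65},"o":{"cve":72}}
After op 12 (replace /mh 96): {"dfc":13,"ha":[53,56,49,49],"mh":96,"o":{"cve":72}}
After op 13 (remove /ha/3): {"dfc":13,"ha":[53,56,49],"mh":96,"o":{"cve":72}}
After op 14 (remove /ha): {"dfc":13,"mh":96,"o":{"cve":72}}
After op 15 (remove /mh): {"dfc":13,"o":{"cve":72}}
After op 16 (add /o 49): {"dfc":13,"o":49}
After op 17 (add /ri 21): {"dfc":13,"o":49,"ri":21}
After op 18 (replace /ri 68): {"dfc":13,"o":49,"ri":68}
After op 19 (remove /ri): {"dfc":13,"o":49}
After op 20 (replace /o 38): {"dfc":13,"o":38}
After op 21 (remove /o): {"dfc":13}
After op 22 (remove /dfc): {}
After op 23 (add /wnh 22): {"wnh":22}
After op 24 (remove /wnh): {}
After op 25 (add /rcr 25): {"rcr":25}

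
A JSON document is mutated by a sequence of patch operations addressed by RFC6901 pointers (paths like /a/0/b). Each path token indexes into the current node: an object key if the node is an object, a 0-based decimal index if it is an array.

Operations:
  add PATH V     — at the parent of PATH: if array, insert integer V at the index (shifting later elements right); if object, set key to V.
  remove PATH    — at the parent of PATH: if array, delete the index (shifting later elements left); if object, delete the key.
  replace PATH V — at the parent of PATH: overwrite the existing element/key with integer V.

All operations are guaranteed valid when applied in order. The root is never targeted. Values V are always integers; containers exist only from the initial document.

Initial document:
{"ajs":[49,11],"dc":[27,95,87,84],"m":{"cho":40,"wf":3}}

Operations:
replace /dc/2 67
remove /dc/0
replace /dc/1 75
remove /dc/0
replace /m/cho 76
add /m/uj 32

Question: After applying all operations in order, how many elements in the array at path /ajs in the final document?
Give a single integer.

Answer: 2

Derivation:
After op 1 (replace /dc/2 67): {"ajs":[49,11],"dc":[27,95,67,84],"m":{"cho":40,"wf":3}}
After op 2 (remove /dc/0): {"ajs":[49,11],"dc":[95,67,84],"m":{"cho":40,"wf":3}}
After op 3 (replace /dc/1 75): {"ajs":[49,11],"dc":[95,75,84],"m":{"cho":40,"wf":3}}
After op 4 (remove /dc/0): {"ajs":[49,11],"dc":[75,84],"m":{"cho":40,"wf":3}}
After op 5 (replace /m/cho 76): {"ajs":[49,11],"dc":[75,84],"m":{"cho":76,"wf":3}}
After op 6 (add /m/uj 32): {"ajs":[49,11],"dc":[75,84],"m":{"cho":76,"uj":32,"wf":3}}
Size at path /ajs: 2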